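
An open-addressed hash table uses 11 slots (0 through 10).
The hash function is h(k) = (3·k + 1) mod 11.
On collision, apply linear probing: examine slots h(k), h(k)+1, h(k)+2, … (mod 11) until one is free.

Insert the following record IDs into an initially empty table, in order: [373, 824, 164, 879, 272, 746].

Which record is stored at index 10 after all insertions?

824

373 hashes to 9; slot 9 is free => place at 9.
824 hashes to 9; 9 taken => place at 10.
164 hashes to 9; 9,10 taken => place at 0.
879 hashes to 9; 9,10,0 taken => place at 1.
272 hashes to 3; slot 3 is free => place at 3.
746 hashes to 6; slot 6 is free => place at 6.
Table: [164, 879, _, 272, _, _, 746, _, _, 373, 824]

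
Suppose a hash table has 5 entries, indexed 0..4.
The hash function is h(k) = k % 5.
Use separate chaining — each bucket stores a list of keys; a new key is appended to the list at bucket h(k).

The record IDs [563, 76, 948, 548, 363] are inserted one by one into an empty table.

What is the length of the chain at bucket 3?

Insert 563: h=3, bucket 3 empty -> new chain.
Insert 76: h=1, bucket 1 empty -> new chain.
Insert 948: h=3, bucket 3 nonempty -> append to chain.
Insert 548: h=3, bucket 3 nonempty -> append to chain.
Insert 363: h=3, bucket 3 nonempty -> append to chain.
Final buckets:
0: —
1: 76
2: —
3: 563 -> 948 -> 548 -> 363
4: —

4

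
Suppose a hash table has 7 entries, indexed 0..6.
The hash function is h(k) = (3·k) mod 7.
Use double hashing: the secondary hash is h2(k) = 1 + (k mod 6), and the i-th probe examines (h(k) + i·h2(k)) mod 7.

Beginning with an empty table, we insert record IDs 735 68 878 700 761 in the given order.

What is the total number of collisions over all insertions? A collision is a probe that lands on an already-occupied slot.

3

Insert 735: h=0, slot 0 empty → index 0.
Insert 68: h=1, slot 1 empty → index 1.
Insert 878: h=2, slot 2 empty → index 2.
Insert 700: h=0, h2=5, slot 0 occupied → index 5.
Insert 761: h=1, h2=6, slots 1,0 occupied → index 6.
Table: [735, 68, 878, -, -, 700, 761]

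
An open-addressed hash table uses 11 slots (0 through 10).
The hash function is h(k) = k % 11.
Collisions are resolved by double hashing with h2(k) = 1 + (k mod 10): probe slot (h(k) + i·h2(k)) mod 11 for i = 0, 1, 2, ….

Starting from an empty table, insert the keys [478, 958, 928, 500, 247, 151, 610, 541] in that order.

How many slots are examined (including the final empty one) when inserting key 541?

478 hashes to 5; slot 5 is free => place at 5.
958 hashes to 1; slot 1 is free => place at 1.
928 hashes to 4; slot 4 is free => place at 4.
500 hashes to 5, h2=1; 5 taken => place at 6.
247 hashes to 5, h2=8; 5 taken => place at 2.
151 hashes to 8; slot 8 is free => place at 8.
610 hashes to 5, h2=1; 5,6 taken => place at 7.
541 hashes to 2, h2=2; 2,4,6,8 taken => place at 10.
Table: [., 958, 247, ., 928, 478, 500, 610, 151, ., 541]

5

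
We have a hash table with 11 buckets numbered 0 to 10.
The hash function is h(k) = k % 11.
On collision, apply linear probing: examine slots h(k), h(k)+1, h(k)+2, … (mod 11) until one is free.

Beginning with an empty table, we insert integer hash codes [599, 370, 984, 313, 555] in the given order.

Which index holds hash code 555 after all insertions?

9

Insert 599: h=5, slot 5 empty → index 5.
Insert 370: h=7, slot 7 empty → index 7.
Insert 984: h=5, slot 5 occupied → index 6.
Insert 313: h=5, slots 5,6,7 occupied → index 8.
Insert 555: h=5, slots 5,6,7,8 occupied → index 9.
Table: [_, _, _, _, _, 599, 984, 370, 313, 555, _]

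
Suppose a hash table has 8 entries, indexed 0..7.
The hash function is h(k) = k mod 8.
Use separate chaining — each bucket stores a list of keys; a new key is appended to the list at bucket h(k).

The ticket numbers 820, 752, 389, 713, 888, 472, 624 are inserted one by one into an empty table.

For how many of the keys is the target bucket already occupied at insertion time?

820 → bucket 4
752 → bucket 0
389 → bucket 5
713 → bucket 1
888 → bucket 0 (collision)
472 → bucket 0 (collision)
624 → bucket 0 (collision)
Final buckets:
0: 752 -> 888 -> 472 -> 624
1: 713
2: —
3: —
4: 820
5: 389
6: —
7: —

3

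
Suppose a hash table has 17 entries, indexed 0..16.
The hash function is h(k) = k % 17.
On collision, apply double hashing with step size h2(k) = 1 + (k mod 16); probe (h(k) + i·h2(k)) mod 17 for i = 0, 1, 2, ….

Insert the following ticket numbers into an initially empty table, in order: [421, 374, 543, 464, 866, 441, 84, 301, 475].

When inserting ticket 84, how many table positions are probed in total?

2

421: h=13 → slot 13
374: h=0 → slot 0
543: h=16 → slot 16
464: h=5 → slot 5
866: h=16, h2=3, probe 16,2 → slot 2
441: h=16, h2=10, probe 16,9 → slot 9
84: h=16, h2=5, probe 16,4 → slot 4
301: h=12 → slot 12
475: h=16, h2=12, probe 16,11 → slot 11
Table: [374, -, 866, -, 84, 464, -, -, -, 441, -, 475, 301, 421, -, -, 543]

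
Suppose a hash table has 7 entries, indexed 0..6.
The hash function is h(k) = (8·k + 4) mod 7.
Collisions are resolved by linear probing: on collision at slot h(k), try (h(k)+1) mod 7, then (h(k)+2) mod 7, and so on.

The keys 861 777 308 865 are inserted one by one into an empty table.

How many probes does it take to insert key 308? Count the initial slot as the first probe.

Insert 861: h=4, slot 4 empty -> index 4.
Insert 777: h=4, slot 4 occupied -> index 5.
Insert 308: h=4, slots 4,5 occupied -> index 6.
Insert 865: h=1, slot 1 empty -> index 1.
Table: [., 865, ., ., 861, 777, 308]

3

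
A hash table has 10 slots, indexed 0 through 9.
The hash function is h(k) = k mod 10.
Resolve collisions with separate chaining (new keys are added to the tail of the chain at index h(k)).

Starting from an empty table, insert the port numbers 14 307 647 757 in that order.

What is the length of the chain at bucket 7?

3

14 -> bucket 4
307 -> bucket 7
647 -> bucket 7 (collision)
757 -> bucket 7 (collision)
Final buckets:
0: -
1: -
2: -
3: -
4: 14
5: -
6: -
7: 307 -> 647 -> 757
8: -
9: -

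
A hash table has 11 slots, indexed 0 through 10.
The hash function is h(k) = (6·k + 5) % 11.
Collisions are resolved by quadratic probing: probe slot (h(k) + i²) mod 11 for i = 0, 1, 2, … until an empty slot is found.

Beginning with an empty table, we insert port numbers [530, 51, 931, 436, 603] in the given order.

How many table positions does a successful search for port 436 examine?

3

530: h=6 => slot 6
51: h=3 => slot 3
931: h=3, probe 3,4 => slot 4
436: h=3, probe 3,4,7 => slot 7
603: h=4, probe 4,5 => slot 5
Table: [∅, ∅, ∅, 51, 931, 603, 530, 436, ∅, ∅, ∅]
Lookup 436: h=3, probe 3,4,7 → found at 7.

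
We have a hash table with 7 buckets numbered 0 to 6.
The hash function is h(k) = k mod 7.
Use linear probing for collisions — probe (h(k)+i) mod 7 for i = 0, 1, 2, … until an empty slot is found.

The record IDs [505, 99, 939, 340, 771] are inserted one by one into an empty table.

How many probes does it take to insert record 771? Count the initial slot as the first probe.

505 hashes to 1; slot 1 is free => place at 1.
99 hashes to 1; 1 taken => place at 2.
939 hashes to 1; 1,2 taken => place at 3.
340 hashes to 4; slot 4 is free => place at 4.
771 hashes to 1; 1,2,3,4 taken => place at 5.
Table: [-, 505, 99, 939, 340, 771, -]

5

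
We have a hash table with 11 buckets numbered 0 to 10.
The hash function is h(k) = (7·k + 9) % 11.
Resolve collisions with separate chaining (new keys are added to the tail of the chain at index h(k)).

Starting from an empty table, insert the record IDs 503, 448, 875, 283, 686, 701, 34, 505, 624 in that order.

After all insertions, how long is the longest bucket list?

Insert 503: h=10, bucket 10 empty -> new chain.
Insert 448: h=10, bucket 10 nonempty -> append to chain.
Insert 875: h=7, bucket 7 empty -> new chain.
Insert 283: h=10, bucket 10 nonempty -> append to chain.
Insert 686: h=4, bucket 4 empty -> new chain.
Insert 701: h=10, bucket 10 nonempty -> append to chain.
Insert 34: h=5, bucket 5 empty -> new chain.
Insert 505: h=2, bucket 2 empty -> new chain.
Insert 624: h=10, bucket 10 nonempty -> append to chain.
Final buckets:
0: _
1: _
2: 505
3: _
4: 686
5: 34
6: _
7: 875
8: _
9: _
10: 503 -> 448 -> 283 -> 701 -> 624

5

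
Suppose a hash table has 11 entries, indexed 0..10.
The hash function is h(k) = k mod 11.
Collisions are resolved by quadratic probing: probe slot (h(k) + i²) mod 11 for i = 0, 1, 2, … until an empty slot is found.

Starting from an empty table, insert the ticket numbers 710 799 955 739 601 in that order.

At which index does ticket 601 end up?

Insert 710: h=6, slot 6 empty → index 6.
Insert 799: h=7, slot 7 empty → index 7.
Insert 955: h=9, slot 9 empty → index 9.
Insert 739: h=2, slot 2 empty → index 2.
Insert 601: h=7, slot 7 occupied → index 8.
Table: [_, _, 739, _, _, _, 710, 799, 601, 955, _]

8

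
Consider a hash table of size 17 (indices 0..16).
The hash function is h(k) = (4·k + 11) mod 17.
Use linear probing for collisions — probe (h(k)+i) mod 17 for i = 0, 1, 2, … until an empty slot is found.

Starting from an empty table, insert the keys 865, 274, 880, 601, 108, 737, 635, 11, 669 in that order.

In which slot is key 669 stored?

Insert 865: h=3, slot 3 empty => index 3.
Insert 274: h=2, slot 2 empty => index 2.
Insert 880: h=12, slot 12 empty => index 12.
Insert 601: h=1, slot 1 empty => index 1.
Insert 108: h=1, slots 1,2,3 occupied => index 4.
Insert 737: h=1, slots 1,2,3,4 occupied => index 5.
Insert 635: h=1, slots 1,2,3,4,5 occupied => index 6.
Insert 11: h=4, slots 4,5,6 occupied => index 7.
Insert 669: h=1, slots 1,2,3,4,5,6,7 occupied => index 8.
Table: [∅, 601, 274, 865, 108, 737, 635, 11, 669, ∅, ∅, ∅, 880, ∅, ∅, ∅, ∅]

8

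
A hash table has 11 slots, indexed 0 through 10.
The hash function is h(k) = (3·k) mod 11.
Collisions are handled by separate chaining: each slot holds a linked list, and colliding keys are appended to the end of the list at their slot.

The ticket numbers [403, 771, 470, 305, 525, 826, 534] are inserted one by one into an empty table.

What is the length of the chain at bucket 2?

3

403 -> bucket 10
771 -> bucket 3
470 -> bucket 2
305 -> bucket 2 (collision)
525 -> bucket 2 (collision)
826 -> bucket 3 (collision)
534 -> bucket 7
Final buckets:
0: _
1: _
2: 470 -> 305 -> 525
3: 771 -> 826
4: _
5: _
6: _
7: 534
8: _
9: _
10: 403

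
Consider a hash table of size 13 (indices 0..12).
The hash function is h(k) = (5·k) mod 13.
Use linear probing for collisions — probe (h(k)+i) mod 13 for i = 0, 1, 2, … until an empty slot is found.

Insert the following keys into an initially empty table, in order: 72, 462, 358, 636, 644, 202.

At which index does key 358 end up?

11

Insert 72: h=9, slot 9 empty -> index 9.
Insert 462: h=9, slot 9 occupied -> index 10.
Insert 358: h=9, slots 9,10 occupied -> index 11.
Insert 636: h=8, slot 8 empty -> index 8.
Insert 644: h=9, slots 9,10,11 occupied -> index 12.
Insert 202: h=9, slots 9,10,11,12 occupied -> index 0.
Table: [202, ∅, ∅, ∅, ∅, ∅, ∅, ∅, 636, 72, 462, 358, 644]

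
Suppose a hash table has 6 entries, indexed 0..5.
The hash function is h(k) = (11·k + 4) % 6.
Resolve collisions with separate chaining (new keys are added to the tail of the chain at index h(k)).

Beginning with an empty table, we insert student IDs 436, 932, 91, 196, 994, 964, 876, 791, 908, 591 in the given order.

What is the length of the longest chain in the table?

4

436 → bucket 0
932 → bucket 2
91 → bucket 3
196 → bucket 0 (collision)
994 → bucket 0 (collision)
964 → bucket 0 (collision)
876 → bucket 4
791 → bucket 5
908 → bucket 2 (collision)
591 → bucket 1
Final buckets:
0: 436 -> 196 -> 994 -> 964
1: 591
2: 932 -> 908
3: 91
4: 876
5: 791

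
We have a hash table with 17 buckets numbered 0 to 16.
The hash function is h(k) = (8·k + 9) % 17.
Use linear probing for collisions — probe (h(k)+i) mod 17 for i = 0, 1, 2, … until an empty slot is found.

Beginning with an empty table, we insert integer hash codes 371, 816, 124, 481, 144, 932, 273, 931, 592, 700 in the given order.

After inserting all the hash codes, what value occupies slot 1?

371: h=2 => slot 2
816: h=9 => slot 9
124: h=15 => slot 15
481: h=15, probe 15,16 => slot 16
144: h=5 => slot 5
932: h=2, probe 2,3 => slot 3
273: h=0 => slot 0
931: h=11 => slot 11
592: h=2, probe 2,3,4 => slot 4
700: h=16, probe 16,0,1 => slot 1
Table: [273, 700, 371, 932, 592, 144, _, _, _, 816, _, 931, _, _, _, 124, 481]

700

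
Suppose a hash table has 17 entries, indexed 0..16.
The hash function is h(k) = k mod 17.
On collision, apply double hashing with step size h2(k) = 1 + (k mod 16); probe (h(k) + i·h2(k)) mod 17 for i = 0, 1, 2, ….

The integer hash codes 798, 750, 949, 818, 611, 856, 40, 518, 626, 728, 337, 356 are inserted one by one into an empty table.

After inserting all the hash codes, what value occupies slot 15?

798 hashes to 16; slot 16 is free => place at 16.
750 hashes to 2; slot 2 is free => place at 2.
949 hashes to 14; slot 14 is free => place at 14.
818 hashes to 2, h2=3; 2 taken => place at 5.
611 hashes to 16, h2=4; 16 taken => place at 3.
856 hashes to 6; slot 6 is free => place at 6.
40 hashes to 6, h2=9; 6 taken => place at 15.
518 hashes to 8; slot 8 is free => place at 8.
626 hashes to 14, h2=3; 14 taken => place at 0.
728 hashes to 14, h2=9; 14,6,15 taken => place at 7.
337 hashes to 14, h2=2; 14,16 taken => place at 1.
356 hashes to 16, h2=5; 16 taken => place at 4.
Table: [626, 337, 750, 611, 356, 818, 856, 728, 518, -, -, -, -, -, 949, 40, 798]

40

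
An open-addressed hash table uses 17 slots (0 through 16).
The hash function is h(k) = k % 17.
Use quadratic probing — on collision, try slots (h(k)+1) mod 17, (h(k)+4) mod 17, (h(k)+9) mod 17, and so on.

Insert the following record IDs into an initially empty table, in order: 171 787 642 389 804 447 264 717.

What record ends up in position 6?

804

171 hashes to 1; slot 1 is free => place at 1.
787 hashes to 5; slot 5 is free => place at 5.
642 hashes to 13; slot 13 is free => place at 13.
389 hashes to 15; slot 15 is free => place at 15.
804 hashes to 5; 5 taken => place at 6.
447 hashes to 5; 5,6 taken => place at 9.
264 hashes to 9; 9 taken => place at 10.
717 hashes to 3; slot 3 is free => place at 3.
Table: [—, 171, —, 717, —, 787, 804, —, —, 447, 264, —, —, 642, —, 389, —]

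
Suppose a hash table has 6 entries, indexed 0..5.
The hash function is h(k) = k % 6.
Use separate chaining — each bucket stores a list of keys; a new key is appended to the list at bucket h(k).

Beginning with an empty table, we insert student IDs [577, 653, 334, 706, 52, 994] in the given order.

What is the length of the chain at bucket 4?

4

Insert 577: h=1, bucket 1 empty → new chain.
Insert 653: h=5, bucket 5 empty → new chain.
Insert 334: h=4, bucket 4 empty → new chain.
Insert 706: h=4, bucket 4 nonempty → append to chain.
Insert 52: h=4, bucket 4 nonempty → append to chain.
Insert 994: h=4, bucket 4 nonempty → append to chain.
Final buckets:
0: ∅
1: 577
2: ∅
3: ∅
4: 334 -> 706 -> 52 -> 994
5: 653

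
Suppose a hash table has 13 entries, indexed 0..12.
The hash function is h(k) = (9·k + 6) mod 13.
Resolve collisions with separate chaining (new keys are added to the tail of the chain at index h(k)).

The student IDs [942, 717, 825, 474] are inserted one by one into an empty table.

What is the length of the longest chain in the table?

3

942 → bucket 8
717 → bucket 11
825 → bucket 8 (collision)
474 → bucket 8 (collision)
Final buckets:
0: .
1: .
2: .
3: .
4: .
5: .
6: .
7: .
8: 942 -> 825 -> 474
9: .
10: .
11: 717
12: .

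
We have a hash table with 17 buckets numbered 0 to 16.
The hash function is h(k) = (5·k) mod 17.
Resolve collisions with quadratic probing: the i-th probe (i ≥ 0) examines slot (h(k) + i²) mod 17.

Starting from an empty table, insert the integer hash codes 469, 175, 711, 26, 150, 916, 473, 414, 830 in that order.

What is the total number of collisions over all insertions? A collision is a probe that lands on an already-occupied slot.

7

469 hashes to 16; slot 16 is free → place at 16.
175 hashes to 8; slot 8 is free → place at 8.
711 hashes to 2; slot 2 is free → place at 2.
26 hashes to 11; slot 11 is free → place at 11.
150 hashes to 2; 2 taken → place at 3.
916 hashes to 7; slot 7 is free → place at 7.
473 hashes to 2; 2,3 taken → place at 6.
414 hashes to 13; slot 13 is free → place at 13.
830 hashes to 2; 2,3,6,11 taken → place at 1.
Table: [., 830, 711, 150, ., ., 473, 916, 175, ., ., 26, ., 414, ., ., 469]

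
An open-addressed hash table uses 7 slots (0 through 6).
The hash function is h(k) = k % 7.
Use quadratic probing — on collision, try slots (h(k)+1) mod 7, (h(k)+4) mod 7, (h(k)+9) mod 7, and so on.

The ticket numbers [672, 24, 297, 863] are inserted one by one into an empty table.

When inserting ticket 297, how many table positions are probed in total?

672: h=0 -> slot 0
24: h=3 -> slot 3
297: h=3, probe 3,4 -> slot 4
863: h=2 -> slot 2
Table: [672, ., 863, 24, 297, ., .]

2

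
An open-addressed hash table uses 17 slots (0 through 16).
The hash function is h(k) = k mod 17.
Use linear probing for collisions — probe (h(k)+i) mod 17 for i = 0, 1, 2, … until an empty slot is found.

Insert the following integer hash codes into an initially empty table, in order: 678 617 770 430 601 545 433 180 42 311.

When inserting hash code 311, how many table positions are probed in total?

8

Insert 678: h=15, slot 15 empty => index 15.
Insert 617: h=5, slot 5 empty => index 5.
Insert 770: h=5, slot 5 occupied => index 6.
Insert 430: h=5, slots 5,6 occupied => index 7.
Insert 601: h=6, slots 6,7 occupied => index 8.
Insert 545: h=1, slot 1 empty => index 1.
Insert 433: h=8, slot 8 occupied => index 9.
Insert 180: h=10, slot 10 empty => index 10.
Insert 42: h=8, slots 8,9,10 occupied => index 11.
Insert 311: h=5, slots 5,6,7,8,9,10,11 occupied => index 12.
Table: [∅, 545, ∅, ∅, ∅, 617, 770, 430, 601, 433, 180, 42, 311, ∅, ∅, 678, ∅]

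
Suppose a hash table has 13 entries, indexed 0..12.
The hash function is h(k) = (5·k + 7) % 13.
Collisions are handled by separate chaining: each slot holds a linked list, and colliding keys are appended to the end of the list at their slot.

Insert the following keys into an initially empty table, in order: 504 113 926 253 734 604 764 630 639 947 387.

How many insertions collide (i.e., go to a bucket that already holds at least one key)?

Insert 504: h=5, bucket 5 empty → new chain.
Insert 113: h=0, bucket 0 empty → new chain.
Insert 926: h=9, bucket 9 empty → new chain.
Insert 253: h=11, bucket 11 empty → new chain.
Insert 734: h=11, bucket 11 nonempty → append to chain.
Insert 604: h=11, bucket 11 nonempty → append to chain.
Insert 764: h=5, bucket 5 nonempty → append to chain.
Insert 630: h=11, bucket 11 nonempty → append to chain.
Insert 639: h=4, bucket 4 empty → new chain.
Insert 947: h=10, bucket 10 empty → new chain.
Insert 387: h=5, bucket 5 nonempty → append to chain.
Final buckets:
0: 113
1: .
2: .
3: .
4: 639
5: 504 -> 764 -> 387
6: .
7: .
8: .
9: 926
10: 947
11: 253 -> 734 -> 604 -> 630
12: .

5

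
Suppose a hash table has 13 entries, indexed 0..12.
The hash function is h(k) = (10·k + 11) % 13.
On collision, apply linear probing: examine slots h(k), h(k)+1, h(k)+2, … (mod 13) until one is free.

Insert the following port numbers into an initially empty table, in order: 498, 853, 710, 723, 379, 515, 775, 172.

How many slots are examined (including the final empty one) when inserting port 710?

2

498 hashes to 12; slot 12 is free -> place at 12.
853 hashes to 0; slot 0 is free -> place at 0.
710 hashes to 0; 0 taken -> place at 1.
723 hashes to 0; 0,1 taken -> place at 2.
379 hashes to 5; slot 5 is free -> place at 5.
515 hashes to 0; 0,1,2 taken -> place at 3.
775 hashes to 0; 0,1,2,3 taken -> place at 4.
172 hashes to 2; 2,3,4,5 taken -> place at 6.
Table: [853, 710, 723, 515, 775, 379, 172, _, _, _, _, _, 498]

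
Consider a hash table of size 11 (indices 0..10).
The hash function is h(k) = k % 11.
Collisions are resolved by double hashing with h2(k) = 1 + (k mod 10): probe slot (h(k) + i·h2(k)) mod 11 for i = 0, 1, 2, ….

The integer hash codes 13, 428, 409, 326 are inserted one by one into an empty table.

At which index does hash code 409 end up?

1

Insert 13: h=2, slot 2 empty -> index 2.
Insert 428: h=10, slot 10 empty -> index 10.
Insert 409: h=2, h2=10, slot 2 occupied -> index 1.
Insert 326: h=7, slot 7 empty -> index 7.
Table: [_, 409, 13, _, _, _, _, 326, _, _, 428]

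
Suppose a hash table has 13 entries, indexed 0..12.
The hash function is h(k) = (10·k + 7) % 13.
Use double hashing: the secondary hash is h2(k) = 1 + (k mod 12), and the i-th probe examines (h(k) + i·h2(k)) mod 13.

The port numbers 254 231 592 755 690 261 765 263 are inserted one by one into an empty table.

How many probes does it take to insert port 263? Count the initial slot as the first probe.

2

254: h=12 => slot 12
231: h=3 => slot 3
592: h=12, h2=5, probe 12,4 => slot 4
755: h=4, h2=12, probe 4,3,2 => slot 2
690: h=4, h2=7, probe 4,11 => slot 11
261: h=4, h2=10, probe 4,1 => slot 1
765: h=0 => slot 0
263: h=11, h2=12, probe 11,10 => slot 10
Table: [765, 261, 755, 231, 592, —, —, —, —, —, 263, 690, 254]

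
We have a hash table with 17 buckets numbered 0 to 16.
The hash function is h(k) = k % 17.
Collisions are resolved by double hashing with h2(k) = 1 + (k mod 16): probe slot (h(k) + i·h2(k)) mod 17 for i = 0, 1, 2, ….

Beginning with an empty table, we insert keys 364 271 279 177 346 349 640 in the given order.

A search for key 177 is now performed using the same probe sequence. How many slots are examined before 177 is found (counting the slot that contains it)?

364: h=7 => slot 7
271: h=16 => slot 16
279: h=7, h2=8, probe 7,15 => slot 15
177: h=7, h2=2, probe 7,9 => slot 9
346: h=6 => slot 6
349: h=9, h2=14, probe 9,6,3 => slot 3
640: h=11 => slot 11
Table: [-, -, -, 349, -, -, 346, 364, -, 177, -, 640, -, -, -, 279, 271]
Lookup 177: h=7, h2=2, probe 7,9 → found at 9.

2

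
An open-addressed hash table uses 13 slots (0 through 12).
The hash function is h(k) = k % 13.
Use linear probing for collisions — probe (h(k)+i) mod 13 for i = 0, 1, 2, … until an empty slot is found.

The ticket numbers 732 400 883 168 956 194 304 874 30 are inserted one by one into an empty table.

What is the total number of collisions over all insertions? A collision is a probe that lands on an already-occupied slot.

732: h=4 → slot 4
400: h=10 → slot 10
883: h=12 → slot 12
168: h=12, probe 12,0 → slot 0
956: h=7 → slot 7
194: h=12, probe 12,0,1 → slot 1
304: h=5 → slot 5
874: h=3 → slot 3
30: h=4, probe 4,5,6 → slot 6
Table: [168, 194, -, 874, 732, 304, 30, 956, -, -, 400, -, 883]

5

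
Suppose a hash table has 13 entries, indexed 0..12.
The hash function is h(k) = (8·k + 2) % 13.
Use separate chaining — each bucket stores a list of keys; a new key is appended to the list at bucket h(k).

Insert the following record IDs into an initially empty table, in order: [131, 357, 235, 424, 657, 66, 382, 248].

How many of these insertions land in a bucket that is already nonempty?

3

131 → bucket 10
357 → bucket 11
235 → bucket 10 (collision)
424 → bucket 1
657 → bucket 6
66 → bucket 10 (collision)
382 → bucket 3
248 → bucket 10 (collision)
Final buckets:
0: —
1: 424
2: —
3: 382
4: —
5: —
6: 657
7: —
8: —
9: —
10: 131 -> 235 -> 66 -> 248
11: 357
12: —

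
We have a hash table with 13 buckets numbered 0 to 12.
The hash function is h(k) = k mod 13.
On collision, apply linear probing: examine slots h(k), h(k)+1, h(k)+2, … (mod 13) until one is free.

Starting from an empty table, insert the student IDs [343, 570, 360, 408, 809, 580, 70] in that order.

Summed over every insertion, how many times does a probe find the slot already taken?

3

343 hashes to 5; slot 5 is free → place at 5.
570 hashes to 11; slot 11 is free → place at 11.
360 hashes to 9; slot 9 is free → place at 9.
408 hashes to 5; 5 taken → place at 6.
809 hashes to 3; slot 3 is free → place at 3.
580 hashes to 8; slot 8 is free → place at 8.
70 hashes to 5; 5,6 taken → place at 7.
Table: [_, _, _, 809, _, 343, 408, 70, 580, 360, _, 570, _]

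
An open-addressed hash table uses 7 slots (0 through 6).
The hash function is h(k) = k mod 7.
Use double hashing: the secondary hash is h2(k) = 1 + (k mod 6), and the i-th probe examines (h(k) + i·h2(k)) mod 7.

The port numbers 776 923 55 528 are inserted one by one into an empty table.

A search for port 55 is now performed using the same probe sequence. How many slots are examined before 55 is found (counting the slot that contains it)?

776: h=6 -> slot 6
923: h=6, h2=6, probe 6,5 -> slot 5
55: h=6, h2=2, probe 6,1 -> slot 1
528: h=3 -> slot 3
Table: [∅, 55, ∅, 528, ∅, 923, 776]
Lookup 55: h=6, h2=2, probe 6,1 → found at 1.

2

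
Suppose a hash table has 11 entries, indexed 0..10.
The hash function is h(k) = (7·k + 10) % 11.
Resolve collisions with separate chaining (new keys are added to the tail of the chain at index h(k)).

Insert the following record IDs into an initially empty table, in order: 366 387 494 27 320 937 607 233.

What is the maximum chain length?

366 -> bucket 9
387 -> bucket 2
494 -> bucket 3
27 -> bucket 1
320 -> bucket 6
937 -> bucket 2 (collision)
607 -> bucket 2 (collision)
233 -> bucket 2 (collision)
Final buckets:
0: _
1: 27
2: 387 -> 937 -> 607 -> 233
3: 494
4: _
5: _
6: 320
7: _
8: _
9: 366
10: _

4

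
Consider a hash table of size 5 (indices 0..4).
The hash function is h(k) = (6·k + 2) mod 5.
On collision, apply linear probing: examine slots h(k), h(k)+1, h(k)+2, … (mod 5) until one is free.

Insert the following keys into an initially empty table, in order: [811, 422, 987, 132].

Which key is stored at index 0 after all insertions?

811 hashes to 3; slot 3 is free -> place at 3.
422 hashes to 4; slot 4 is free -> place at 4.
987 hashes to 4; 4 taken -> place at 0.
132 hashes to 4; 4,0 taken -> place at 1.
Table: [987, 132, -, 811, 422]

987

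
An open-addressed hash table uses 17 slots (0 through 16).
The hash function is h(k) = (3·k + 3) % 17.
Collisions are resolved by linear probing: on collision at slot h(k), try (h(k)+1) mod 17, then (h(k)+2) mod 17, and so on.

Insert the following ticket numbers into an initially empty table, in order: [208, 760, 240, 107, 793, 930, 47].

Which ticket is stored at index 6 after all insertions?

930

Insert 208: h=15, slot 15 empty => index 15.
Insert 760: h=5, slot 5 empty => index 5.
Insert 240: h=9, slot 9 empty => index 9.
Insert 107: h=1, slot 1 empty => index 1.
Insert 793: h=2, slot 2 empty => index 2.
Insert 930: h=5, slot 5 occupied => index 6.
Insert 47: h=8, slot 8 empty => index 8.
Table: [—, 107, 793, —, —, 760, 930, —, 47, 240, —, —, —, —, —, 208, —]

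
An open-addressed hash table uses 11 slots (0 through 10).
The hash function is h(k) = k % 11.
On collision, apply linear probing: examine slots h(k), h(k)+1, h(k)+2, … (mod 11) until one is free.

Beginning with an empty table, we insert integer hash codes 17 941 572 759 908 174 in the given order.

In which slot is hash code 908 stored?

8

Insert 17: h=6, slot 6 empty => index 6.
Insert 941: h=6, slot 6 occupied => index 7.
Insert 572: h=0, slot 0 empty => index 0.
Insert 759: h=0, slot 0 occupied => index 1.
Insert 908: h=6, slots 6,7 occupied => index 8.
Insert 174: h=9, slot 9 empty => index 9.
Table: [572, 759, _, _, _, _, 17, 941, 908, 174, _]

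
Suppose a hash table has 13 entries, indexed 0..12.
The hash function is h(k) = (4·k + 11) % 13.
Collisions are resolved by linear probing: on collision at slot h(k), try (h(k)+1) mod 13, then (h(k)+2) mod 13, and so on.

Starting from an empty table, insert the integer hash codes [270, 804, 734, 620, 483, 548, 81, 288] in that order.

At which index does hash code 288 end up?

270 hashes to 12; slot 12 is free => place at 12.
804 hashes to 3; slot 3 is free => place at 3.
734 hashes to 9; slot 9 is free => place at 9.
620 hashes to 8; slot 8 is free => place at 8.
483 hashes to 6; slot 6 is free => place at 6.
548 hashes to 6; 6 taken => place at 7.
81 hashes to 10; slot 10 is free => place at 10.
288 hashes to 6; 6,7,8,9,10 taken => place at 11.
Table: [., ., ., 804, ., ., 483, 548, 620, 734, 81, 288, 270]

11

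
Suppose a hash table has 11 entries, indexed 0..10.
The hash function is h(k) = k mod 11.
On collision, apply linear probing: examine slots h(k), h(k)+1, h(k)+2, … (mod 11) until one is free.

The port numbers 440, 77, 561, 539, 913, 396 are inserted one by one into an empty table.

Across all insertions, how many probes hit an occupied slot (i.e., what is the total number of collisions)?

440 hashes to 0; slot 0 is free => place at 0.
77 hashes to 0; 0 taken => place at 1.
561 hashes to 0; 0,1 taken => place at 2.
539 hashes to 0; 0,1,2 taken => place at 3.
913 hashes to 0; 0,1,2,3 taken => place at 4.
396 hashes to 0; 0,1,2,3,4 taken => place at 5.
Table: [440, 77, 561, 539, 913, 396, ∅, ∅, ∅, ∅, ∅]

15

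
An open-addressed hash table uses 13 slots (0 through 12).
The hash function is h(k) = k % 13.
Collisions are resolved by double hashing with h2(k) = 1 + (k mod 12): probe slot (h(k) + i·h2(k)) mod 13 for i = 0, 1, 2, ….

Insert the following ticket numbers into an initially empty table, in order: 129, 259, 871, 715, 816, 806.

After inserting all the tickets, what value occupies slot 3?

Insert 129: h=12, slot 12 empty → index 12.
Insert 259: h=12, h2=8, slot 12 occupied → index 7.
Insert 871: h=0, slot 0 empty → index 0.
Insert 715: h=0, h2=8, slot 0 occupied → index 8.
Insert 816: h=10, slot 10 empty → index 10.
Insert 806: h=0, h2=3, slot 0 occupied → index 3.
Table: [871, -, -, 806, -, -, -, 259, 715, -, 816, -, 129]

806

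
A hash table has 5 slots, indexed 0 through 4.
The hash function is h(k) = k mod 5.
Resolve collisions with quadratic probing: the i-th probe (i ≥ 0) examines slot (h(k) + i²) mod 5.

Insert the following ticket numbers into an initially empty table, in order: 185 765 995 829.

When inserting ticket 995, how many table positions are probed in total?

3

185: h=0 -> slot 0
765: h=0, probe 0,1 -> slot 1
995: h=0, probe 0,1,4 -> slot 4
829: h=4, probe 4,0,3 -> slot 3
Table: [185, 765, —, 829, 995]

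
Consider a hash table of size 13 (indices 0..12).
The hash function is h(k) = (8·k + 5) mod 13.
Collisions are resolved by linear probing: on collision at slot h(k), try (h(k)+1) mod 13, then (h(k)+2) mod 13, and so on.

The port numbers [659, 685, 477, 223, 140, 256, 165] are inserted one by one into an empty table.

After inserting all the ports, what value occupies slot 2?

256

659 hashes to 12; slot 12 is free → place at 12.
685 hashes to 12; 12 taken → place at 0.
477 hashes to 12; 12,0 taken → place at 1.
223 hashes to 8; slot 8 is free → place at 8.
140 hashes to 7; slot 7 is free → place at 7.
256 hashes to 12; 12,0,1 taken → place at 2.
165 hashes to 12; 12,0,1,2 taken → place at 3.
Table: [685, 477, 256, 165, -, -, -, 140, 223, -, -, -, 659]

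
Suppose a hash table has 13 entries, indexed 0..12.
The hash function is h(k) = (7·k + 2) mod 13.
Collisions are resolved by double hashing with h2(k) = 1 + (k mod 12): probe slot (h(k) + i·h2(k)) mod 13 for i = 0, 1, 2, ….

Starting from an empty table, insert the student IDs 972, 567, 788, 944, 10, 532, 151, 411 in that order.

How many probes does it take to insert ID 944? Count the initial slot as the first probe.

3

972 hashes to 7; slot 7 is free => place at 7.
567 hashes to 6; slot 6 is free => place at 6.
788 hashes to 6, h2=9; 6 taken => place at 2.
944 hashes to 6, h2=9; 6,2 taken => place at 11.
10 hashes to 7, h2=11; 7 taken => place at 5.
532 hashes to 8; slot 8 is free => place at 8.
151 hashes to 6, h2=8; 6 taken => place at 1.
411 hashes to 6, h2=4; 6 taken => place at 10.
Table: [., 151, 788, ., ., 10, 567, 972, 532, ., 411, 944, .]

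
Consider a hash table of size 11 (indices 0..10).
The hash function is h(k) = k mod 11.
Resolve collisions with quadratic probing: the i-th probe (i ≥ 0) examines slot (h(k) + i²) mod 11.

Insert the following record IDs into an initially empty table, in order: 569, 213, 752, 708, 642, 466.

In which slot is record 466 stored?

Insert 569: h=8, slot 8 empty => index 8.
Insert 213: h=4, slot 4 empty => index 4.
Insert 752: h=4, slot 4 occupied => index 5.
Insert 708: h=4, slots 4,5,8 occupied => index 2.
Insert 642: h=4, slots 4,5,8,2 occupied => index 9.
Insert 466: h=4, slots 4,5,8,2,9 occupied => index 7.
Table: [-, -, 708, -, 213, 752, -, 466, 569, 642, -]

7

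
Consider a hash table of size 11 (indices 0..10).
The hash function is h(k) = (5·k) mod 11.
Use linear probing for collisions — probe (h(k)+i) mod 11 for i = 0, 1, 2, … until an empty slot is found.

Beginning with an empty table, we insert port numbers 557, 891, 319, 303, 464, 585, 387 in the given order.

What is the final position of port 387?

557 hashes to 2; slot 2 is free → place at 2.
891 hashes to 0; slot 0 is free → place at 0.
319 hashes to 0; 0 taken → place at 1.
303 hashes to 8; slot 8 is free → place at 8.
464 hashes to 10; slot 10 is free → place at 10.
585 hashes to 10; 10,0,1,2 taken → place at 3.
387 hashes to 10; 10,0,1,2,3 taken → place at 4.
Table: [891, 319, 557, 585, 387, ∅, ∅, ∅, 303, ∅, 464]

4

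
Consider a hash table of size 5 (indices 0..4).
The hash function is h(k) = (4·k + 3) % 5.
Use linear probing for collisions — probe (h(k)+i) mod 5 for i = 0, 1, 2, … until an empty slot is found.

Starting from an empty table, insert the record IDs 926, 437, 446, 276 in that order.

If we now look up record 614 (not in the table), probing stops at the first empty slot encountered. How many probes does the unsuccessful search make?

Insert 926: h=2, slot 2 empty → index 2.
Insert 437: h=1, slot 1 empty → index 1.
Insert 446: h=2, slot 2 occupied → index 3.
Insert 276: h=2, slots 2,3 occupied → index 4.
Table: [∅, 437, 926, 446, 276]
Lookup 614: h=4, probe 4,0 → slot 0 empty, not found.

2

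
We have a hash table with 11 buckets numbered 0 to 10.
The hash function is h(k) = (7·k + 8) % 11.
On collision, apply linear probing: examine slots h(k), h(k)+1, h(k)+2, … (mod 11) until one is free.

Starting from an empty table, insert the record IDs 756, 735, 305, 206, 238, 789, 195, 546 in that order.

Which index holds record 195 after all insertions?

3

756 hashes to 9; slot 9 is free → place at 9.
735 hashes to 5; slot 5 is free → place at 5.
305 hashes to 9; 9 taken → place at 10.
206 hashes to 9; 9,10 taken → place at 0.
238 hashes to 2; slot 2 is free → place at 2.
789 hashes to 9; 9,10,0 taken → place at 1.
195 hashes to 9; 9,10,0,1,2 taken → place at 3.
546 hashes to 2; 2,3 taken → place at 4.
Table: [206, 789, 238, 195, 546, 735, -, -, -, 756, 305]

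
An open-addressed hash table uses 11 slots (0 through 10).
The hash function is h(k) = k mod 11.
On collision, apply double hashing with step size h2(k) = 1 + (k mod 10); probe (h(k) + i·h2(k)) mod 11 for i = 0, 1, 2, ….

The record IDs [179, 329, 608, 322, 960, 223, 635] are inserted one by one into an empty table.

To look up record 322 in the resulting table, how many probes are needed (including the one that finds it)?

2

179 hashes to 3; slot 3 is free → place at 3.
329 hashes to 10; slot 10 is free → place at 10.
608 hashes to 3, h2=9; 3 taken → place at 1.
322 hashes to 3, h2=3; 3 taken → place at 6.
960 hashes to 3, h2=1; 3 taken → place at 4.
223 hashes to 3, h2=4; 3 taken → place at 7.
635 hashes to 8; slot 8 is free → place at 8.
Table: [-, 608, -, 179, 960, -, 322, 223, 635, -, 329]
Lookup 322: h=3, h2=3, probe 3,6 → found at 6.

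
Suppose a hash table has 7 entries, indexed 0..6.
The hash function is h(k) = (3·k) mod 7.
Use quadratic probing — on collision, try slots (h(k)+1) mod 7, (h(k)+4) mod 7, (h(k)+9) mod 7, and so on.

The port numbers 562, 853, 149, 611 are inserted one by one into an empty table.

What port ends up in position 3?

562 hashes to 6; slot 6 is free → place at 6.
853 hashes to 4; slot 4 is free → place at 4.
149 hashes to 6; 6 taken → place at 0.
611 hashes to 6; 6,0 taken → place at 3.
Table: [149, ∅, ∅, 611, 853, ∅, 562]

611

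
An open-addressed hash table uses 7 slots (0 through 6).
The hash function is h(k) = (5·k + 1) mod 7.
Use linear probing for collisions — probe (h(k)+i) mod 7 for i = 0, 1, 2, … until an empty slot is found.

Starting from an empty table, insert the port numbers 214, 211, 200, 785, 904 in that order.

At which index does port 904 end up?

3

Insert 214: h=0, slot 0 empty → index 0.
Insert 211: h=6, slot 6 empty → index 6.
Insert 200: h=0, slot 0 occupied → index 1.
Insert 785: h=6, slots 6,0,1 occupied → index 2.
Insert 904: h=6, slots 6,0,1,2 occupied → index 3.
Table: [214, 200, 785, 904, —, —, 211]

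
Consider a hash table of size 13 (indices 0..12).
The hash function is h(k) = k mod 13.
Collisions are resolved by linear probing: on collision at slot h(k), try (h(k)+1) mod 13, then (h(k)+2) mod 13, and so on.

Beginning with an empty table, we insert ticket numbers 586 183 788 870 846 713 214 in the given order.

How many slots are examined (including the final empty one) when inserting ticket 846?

3

586: h=1 → slot 1
183: h=1, probe 1,2 → slot 2
788: h=8 → slot 8
870: h=12 → slot 12
846: h=1, probe 1,2,3 → slot 3
713: h=11 → slot 11
214: h=6 → slot 6
Table: [_, 586, 183, 846, _, _, 214, _, 788, _, _, 713, 870]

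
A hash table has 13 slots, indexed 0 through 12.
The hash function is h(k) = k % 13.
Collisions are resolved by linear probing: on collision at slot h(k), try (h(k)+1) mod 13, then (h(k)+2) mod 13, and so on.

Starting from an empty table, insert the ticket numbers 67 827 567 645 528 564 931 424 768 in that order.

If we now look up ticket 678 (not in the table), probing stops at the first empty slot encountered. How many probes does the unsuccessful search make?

2

67: h=2 → slot 2
827: h=8 → slot 8
567: h=8, probe 8,9 → slot 9
645: h=8, probe 8,9,10 → slot 10
528: h=8, probe 8,9,10,11 → slot 11
564: h=5 → slot 5
931: h=8, probe 8,9,10,11,12 → slot 12
424: h=8, probe 8,9,10,11,12,0 → slot 0
768: h=1 → slot 1
Table: [424, 768, 67, _, _, 564, _, _, 827, 567, 645, 528, 931]
Lookup 678: h=2, probe 2,3 → slot 3 empty, not found.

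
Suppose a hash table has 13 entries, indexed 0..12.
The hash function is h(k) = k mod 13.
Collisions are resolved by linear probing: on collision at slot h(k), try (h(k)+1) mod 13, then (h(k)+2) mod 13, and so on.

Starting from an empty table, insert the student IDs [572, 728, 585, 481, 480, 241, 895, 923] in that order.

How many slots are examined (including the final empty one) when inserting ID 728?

2

572 hashes to 0; slot 0 is free => place at 0.
728 hashes to 0; 0 taken => place at 1.
585 hashes to 0; 0,1 taken => place at 2.
481 hashes to 0; 0,1,2 taken => place at 3.
480 hashes to 12; slot 12 is free => place at 12.
241 hashes to 7; slot 7 is free => place at 7.
895 hashes to 11; slot 11 is free => place at 11.
923 hashes to 0; 0,1,2,3 taken => place at 4.
Table: [572, 728, 585, 481, 923, ., ., 241, ., ., ., 895, 480]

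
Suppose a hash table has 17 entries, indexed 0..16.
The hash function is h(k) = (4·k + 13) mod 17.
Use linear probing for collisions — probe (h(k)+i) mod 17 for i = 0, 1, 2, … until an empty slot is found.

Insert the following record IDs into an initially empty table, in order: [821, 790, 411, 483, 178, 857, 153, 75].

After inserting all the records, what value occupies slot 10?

821 hashes to 16; slot 16 is free → place at 16.
790 hashes to 11; slot 11 is free → place at 11.
411 hashes to 8; slot 8 is free → place at 8.
483 hashes to 7; slot 7 is free → place at 7.
178 hashes to 11; 11 taken → place at 12.
857 hashes to 7; 7,8 taken → place at 9.
153 hashes to 13; slot 13 is free → place at 13.
75 hashes to 7; 7,8,9 taken → place at 10.
Table: [_, _, _, _, _, _, _, 483, 411, 857, 75, 790, 178, 153, _, _, 821]

75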